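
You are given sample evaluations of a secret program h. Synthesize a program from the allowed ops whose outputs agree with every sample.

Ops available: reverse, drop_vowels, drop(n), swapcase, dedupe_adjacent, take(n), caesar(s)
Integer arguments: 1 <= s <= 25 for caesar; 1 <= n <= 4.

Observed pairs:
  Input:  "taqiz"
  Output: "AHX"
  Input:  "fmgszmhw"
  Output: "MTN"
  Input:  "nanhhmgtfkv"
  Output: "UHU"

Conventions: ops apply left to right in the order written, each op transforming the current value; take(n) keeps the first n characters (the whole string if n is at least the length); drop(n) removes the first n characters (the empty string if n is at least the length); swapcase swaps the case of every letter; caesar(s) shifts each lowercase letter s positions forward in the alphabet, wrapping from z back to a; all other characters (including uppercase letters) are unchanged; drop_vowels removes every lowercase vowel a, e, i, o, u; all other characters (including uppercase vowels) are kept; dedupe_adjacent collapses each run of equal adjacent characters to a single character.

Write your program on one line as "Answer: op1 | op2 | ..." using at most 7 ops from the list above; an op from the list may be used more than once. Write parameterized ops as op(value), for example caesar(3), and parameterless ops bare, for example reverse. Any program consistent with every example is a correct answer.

caesar(19) | caesar(1) | dedupe_adjacent | caesar(13) | take(3) | swapcase

Check, running the answer program on each example:
  "taqiz" -> "mtjbs" -> "nukct" -> "nukct" -> "ahxpg" -> "ahx" -> "AHX"
  "fmgszmhw" -> "yfzlsfap" -> "zgamtgbq" -> "zgamtgbq" -> "mtnzgtod" -> "mtn" -> "MTN"
  "nanhhmgtfkv" -> "gtgaafzmydo" -> "huhbbganzep" -> "huhbganzep" -> "uhuotnamrc" -> "uhu" -> "UHU"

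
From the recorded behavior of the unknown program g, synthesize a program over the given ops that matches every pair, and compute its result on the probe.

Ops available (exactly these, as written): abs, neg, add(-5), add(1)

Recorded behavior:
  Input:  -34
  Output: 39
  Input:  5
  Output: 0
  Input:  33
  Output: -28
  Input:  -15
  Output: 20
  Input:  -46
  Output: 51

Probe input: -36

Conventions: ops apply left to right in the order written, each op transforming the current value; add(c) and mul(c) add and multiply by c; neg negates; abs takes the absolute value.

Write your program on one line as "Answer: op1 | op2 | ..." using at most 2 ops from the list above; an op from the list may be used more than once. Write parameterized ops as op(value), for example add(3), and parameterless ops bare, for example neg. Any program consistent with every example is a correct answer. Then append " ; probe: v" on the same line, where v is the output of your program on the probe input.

add(-5) | neg ; probe: 41

Check, running the answer program on each example:
  -34 -> -39 -> 39
  5 -> 0 -> 0
  33 -> 28 -> -28
  -15 -> -20 -> 20
  -46 -> -51 -> 51
  probe: -36 -> -41 -> 41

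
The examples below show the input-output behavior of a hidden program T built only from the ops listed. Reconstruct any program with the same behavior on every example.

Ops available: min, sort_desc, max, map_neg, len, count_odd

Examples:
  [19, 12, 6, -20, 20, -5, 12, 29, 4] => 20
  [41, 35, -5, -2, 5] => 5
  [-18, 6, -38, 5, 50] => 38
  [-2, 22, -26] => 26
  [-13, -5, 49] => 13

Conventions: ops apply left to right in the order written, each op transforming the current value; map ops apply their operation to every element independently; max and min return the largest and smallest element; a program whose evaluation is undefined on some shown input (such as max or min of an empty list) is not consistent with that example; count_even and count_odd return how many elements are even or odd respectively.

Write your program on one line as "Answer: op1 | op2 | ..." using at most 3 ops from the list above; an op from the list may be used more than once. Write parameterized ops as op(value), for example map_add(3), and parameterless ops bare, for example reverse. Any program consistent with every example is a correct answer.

map_neg | sort_desc | max

Check, running the answer program on each example:
  [19, 12, 6, -20, 20, -5, 12, 29, 4] -> [-19, -12, -6, 20, -20, 5, -12, -29, -4] -> [20, 5, -4, -6, -12, -12, -19, -20, -29] -> 20
  [41, 35, -5, -2, 5] -> [-41, -35, 5, 2, -5] -> [5, 2, -5, -35, -41] -> 5
  [-18, 6, -38, 5, 50] -> [18, -6, 38, -5, -50] -> [38, 18, -5, -6, -50] -> 38
  [-2, 22, -26] -> [2, -22, 26] -> [26, 2, -22] -> 26
  [-13, -5, 49] -> [13, 5, -49] -> [13, 5, -49] -> 13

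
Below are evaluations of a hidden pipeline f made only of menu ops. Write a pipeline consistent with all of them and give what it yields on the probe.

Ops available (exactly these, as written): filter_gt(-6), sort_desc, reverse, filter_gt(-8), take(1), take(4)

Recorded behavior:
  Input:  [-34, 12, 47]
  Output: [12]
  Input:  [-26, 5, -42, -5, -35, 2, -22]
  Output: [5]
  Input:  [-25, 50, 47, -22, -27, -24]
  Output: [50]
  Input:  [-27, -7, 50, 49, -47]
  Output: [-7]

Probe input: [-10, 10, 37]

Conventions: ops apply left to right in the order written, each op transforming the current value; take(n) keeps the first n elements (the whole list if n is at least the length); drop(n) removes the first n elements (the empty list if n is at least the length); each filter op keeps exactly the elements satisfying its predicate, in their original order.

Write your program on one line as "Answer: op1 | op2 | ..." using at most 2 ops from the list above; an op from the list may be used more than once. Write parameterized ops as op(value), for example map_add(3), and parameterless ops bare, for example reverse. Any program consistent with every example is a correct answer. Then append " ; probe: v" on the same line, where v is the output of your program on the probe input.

filter_gt(-8) | take(1) ; probe: [10]

Check, running the answer program on each example:
  [-34, 12, 47] -> [12, 47] -> [12]
  [-26, 5, -42, -5, -35, 2, -22] -> [5, -5, 2] -> [5]
  [-25, 50, 47, -22, -27, -24] -> [50, 47] -> [50]
  [-27, -7, 50, 49, -47] -> [-7, 50, 49] -> [-7]
  probe: [-10, 10, 37] -> [10, 37] -> [10]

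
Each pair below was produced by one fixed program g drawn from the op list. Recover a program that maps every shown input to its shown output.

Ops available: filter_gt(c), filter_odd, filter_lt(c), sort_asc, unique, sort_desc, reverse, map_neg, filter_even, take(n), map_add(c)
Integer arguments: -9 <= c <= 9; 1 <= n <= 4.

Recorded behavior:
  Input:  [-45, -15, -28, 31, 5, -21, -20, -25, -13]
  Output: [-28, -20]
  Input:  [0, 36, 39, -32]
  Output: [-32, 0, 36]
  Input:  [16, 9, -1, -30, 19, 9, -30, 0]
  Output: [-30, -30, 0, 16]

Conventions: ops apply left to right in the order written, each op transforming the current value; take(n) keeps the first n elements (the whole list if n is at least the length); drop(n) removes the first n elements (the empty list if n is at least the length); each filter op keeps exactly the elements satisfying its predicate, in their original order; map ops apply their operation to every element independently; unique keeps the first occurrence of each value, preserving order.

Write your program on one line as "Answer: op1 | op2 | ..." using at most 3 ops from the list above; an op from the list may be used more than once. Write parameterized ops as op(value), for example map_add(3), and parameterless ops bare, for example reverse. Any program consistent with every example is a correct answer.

filter_even | sort_asc

Check, running the answer program on each example:
  [-45, -15, -28, 31, 5, -21, -20, -25, -13] -> [-28, -20] -> [-28, -20]
  [0, 36, 39, -32] -> [0, 36, -32] -> [-32, 0, 36]
  [16, 9, -1, -30, 19, 9, -30, 0] -> [16, -30, -30, 0] -> [-30, -30, 0, 16]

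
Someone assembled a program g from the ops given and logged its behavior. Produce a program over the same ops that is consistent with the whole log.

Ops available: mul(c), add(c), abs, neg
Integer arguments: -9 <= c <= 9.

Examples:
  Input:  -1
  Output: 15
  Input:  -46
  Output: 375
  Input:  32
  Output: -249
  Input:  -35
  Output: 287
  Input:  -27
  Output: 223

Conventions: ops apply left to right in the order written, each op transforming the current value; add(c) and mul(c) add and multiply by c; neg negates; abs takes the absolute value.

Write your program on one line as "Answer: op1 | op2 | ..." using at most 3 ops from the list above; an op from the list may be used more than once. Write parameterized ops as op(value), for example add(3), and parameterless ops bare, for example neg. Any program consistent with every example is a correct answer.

mul(8) | neg | add(7)

Check, running the answer program on each example:
  -1 -> -8 -> 8 -> 15
  -46 -> -368 -> 368 -> 375
  32 -> 256 -> -256 -> -249
  -35 -> -280 -> 280 -> 287
  -27 -> -216 -> 216 -> 223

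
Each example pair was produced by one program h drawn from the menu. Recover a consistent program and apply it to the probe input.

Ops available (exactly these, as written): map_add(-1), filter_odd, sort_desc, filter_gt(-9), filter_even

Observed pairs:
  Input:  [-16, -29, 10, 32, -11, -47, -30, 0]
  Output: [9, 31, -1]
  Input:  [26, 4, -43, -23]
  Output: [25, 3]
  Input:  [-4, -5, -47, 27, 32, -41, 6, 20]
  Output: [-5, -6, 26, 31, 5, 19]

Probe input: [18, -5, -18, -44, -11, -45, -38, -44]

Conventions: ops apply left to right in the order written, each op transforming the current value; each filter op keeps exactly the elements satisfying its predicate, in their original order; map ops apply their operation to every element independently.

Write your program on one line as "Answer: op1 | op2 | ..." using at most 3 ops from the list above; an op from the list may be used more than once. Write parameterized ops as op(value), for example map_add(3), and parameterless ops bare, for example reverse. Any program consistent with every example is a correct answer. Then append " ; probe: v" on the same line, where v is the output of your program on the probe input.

map_add(-1) | filter_gt(-9) ; probe: [17, -6]

Check, running the answer program on each example:
  [-16, -29, 10, 32, -11, -47, -30, 0] -> [-17, -30, 9, 31, -12, -48, -31, -1] -> [9, 31, -1]
  [26, 4, -43, -23] -> [25, 3, -44, -24] -> [25, 3]
  [-4, -5, -47, 27, 32, -41, 6, 20] -> [-5, -6, -48, 26, 31, -42, 5, 19] -> [-5, -6, 26, 31, 5, 19]
  probe: [18, -5, -18, -44, -11, -45, -38, -44] -> [17, -6, -19, -45, -12, -46, -39, -45] -> [17, -6]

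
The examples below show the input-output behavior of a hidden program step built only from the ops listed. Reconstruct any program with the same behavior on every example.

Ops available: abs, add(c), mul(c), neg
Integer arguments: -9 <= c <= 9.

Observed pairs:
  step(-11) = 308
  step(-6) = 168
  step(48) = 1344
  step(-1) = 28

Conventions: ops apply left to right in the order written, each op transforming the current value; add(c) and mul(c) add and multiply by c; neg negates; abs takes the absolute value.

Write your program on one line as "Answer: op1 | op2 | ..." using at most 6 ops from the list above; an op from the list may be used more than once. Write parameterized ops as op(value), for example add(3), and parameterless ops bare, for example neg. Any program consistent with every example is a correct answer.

neg | abs | mul(-7) | abs | mul(4)

Check, running the answer program on each example:
  -11 -> 11 -> 11 -> -77 -> 77 -> 308
  -6 -> 6 -> 6 -> -42 -> 42 -> 168
  48 -> -48 -> 48 -> -336 -> 336 -> 1344
  -1 -> 1 -> 1 -> -7 -> 7 -> 28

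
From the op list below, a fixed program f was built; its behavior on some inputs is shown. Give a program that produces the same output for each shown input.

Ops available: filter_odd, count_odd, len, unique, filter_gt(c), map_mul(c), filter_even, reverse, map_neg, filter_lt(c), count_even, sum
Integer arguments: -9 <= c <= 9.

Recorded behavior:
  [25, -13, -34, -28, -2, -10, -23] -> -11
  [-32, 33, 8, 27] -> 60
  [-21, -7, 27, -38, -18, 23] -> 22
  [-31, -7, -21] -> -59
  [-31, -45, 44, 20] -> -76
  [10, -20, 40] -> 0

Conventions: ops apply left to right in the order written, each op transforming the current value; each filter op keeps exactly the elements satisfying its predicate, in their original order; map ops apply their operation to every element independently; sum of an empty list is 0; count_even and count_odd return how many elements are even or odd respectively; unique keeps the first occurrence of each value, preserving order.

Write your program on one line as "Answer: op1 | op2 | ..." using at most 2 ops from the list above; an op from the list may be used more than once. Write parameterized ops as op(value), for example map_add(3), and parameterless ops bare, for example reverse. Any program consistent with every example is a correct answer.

filter_odd | sum

Check, running the answer program on each example:
  [25, -13, -34, -28, -2, -10, -23] -> [25, -13, -23] -> -11
  [-32, 33, 8, 27] -> [33, 27] -> 60
  [-21, -7, 27, -38, -18, 23] -> [-21, -7, 27, 23] -> 22
  [-31, -7, -21] -> [-31, -7, -21] -> -59
  [-31, -45, 44, 20] -> [-31, -45] -> -76
  [10, -20, 40] -> [] -> 0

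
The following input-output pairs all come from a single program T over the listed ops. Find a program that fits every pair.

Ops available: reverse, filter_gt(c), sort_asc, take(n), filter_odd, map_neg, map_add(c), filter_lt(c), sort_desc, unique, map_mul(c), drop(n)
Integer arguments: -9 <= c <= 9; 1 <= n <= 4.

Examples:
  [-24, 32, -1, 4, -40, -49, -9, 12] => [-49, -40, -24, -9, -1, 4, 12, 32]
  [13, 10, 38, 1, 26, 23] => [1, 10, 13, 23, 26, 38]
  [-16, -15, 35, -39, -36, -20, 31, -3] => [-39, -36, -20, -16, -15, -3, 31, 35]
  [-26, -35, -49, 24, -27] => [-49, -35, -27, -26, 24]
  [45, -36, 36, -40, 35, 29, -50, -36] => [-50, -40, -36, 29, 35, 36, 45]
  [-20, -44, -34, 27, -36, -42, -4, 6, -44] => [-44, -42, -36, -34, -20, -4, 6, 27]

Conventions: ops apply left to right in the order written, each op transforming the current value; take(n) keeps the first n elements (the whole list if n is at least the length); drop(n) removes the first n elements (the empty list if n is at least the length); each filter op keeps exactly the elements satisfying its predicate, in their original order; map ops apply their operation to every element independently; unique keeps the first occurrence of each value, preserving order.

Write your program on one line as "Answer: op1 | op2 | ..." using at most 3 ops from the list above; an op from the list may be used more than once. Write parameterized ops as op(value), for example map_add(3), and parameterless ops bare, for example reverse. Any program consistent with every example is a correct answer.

sort_desc | reverse | unique

Check, running the answer program on each example:
  [-24, 32, -1, 4, -40, -49, -9, 12] -> [32, 12, 4, -1, -9, -24, -40, -49] -> [-49, -40, -24, -9, -1, 4, 12, 32] -> [-49, -40, -24, -9, -1, 4, 12, 32]
  [13, 10, 38, 1, 26, 23] -> [38, 26, 23, 13, 10, 1] -> [1, 10, 13, 23, 26, 38] -> [1, 10, 13, 23, 26, 38]
  [-16, -15, 35, -39, -36, -20, 31, -3] -> [35, 31, -3, -15, -16, -20, -36, -39] -> [-39, -36, -20, -16, -15, -3, 31, 35] -> [-39, -36, -20, -16, -15, -3, 31, 35]
  [-26, -35, -49, 24, -27] -> [24, -26, -27, -35, -49] -> [-49, -35, -27, -26, 24] -> [-49, -35, -27, -26, 24]
  [45, -36, 36, -40, 35, 29, -50, -36] -> [45, 36, 35, 29, -36, -36, -40, -50] -> [-50, -40, -36, -36, 29, 35, 36, 45] -> [-50, -40, -36, 29, 35, 36, 45]
  [-20, -44, -34, 27, -36, -42, -4, 6, -44] -> [27, 6, -4, -20, -34, -36, -42, -44, -44] -> [-44, -44, -42, -36, -34, -20, -4, 6, 27] -> [-44, -42, -36, -34, -20, -4, 6, 27]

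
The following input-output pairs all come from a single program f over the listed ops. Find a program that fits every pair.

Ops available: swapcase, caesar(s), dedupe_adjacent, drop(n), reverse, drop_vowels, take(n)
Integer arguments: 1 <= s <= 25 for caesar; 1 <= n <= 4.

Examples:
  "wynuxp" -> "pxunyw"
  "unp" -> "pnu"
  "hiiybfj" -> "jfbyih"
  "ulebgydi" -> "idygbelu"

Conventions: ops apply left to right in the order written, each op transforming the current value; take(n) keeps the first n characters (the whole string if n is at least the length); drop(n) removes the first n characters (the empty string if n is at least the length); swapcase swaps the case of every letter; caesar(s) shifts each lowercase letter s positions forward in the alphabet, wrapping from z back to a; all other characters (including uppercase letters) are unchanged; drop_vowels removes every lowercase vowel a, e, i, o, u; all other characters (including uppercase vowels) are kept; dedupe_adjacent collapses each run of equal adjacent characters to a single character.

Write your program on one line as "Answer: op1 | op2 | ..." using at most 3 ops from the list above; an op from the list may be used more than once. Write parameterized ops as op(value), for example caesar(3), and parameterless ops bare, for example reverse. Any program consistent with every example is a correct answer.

dedupe_adjacent | reverse

Check, running the answer program on each example:
  "wynuxp" -> "wynuxp" -> "pxunyw"
  "unp" -> "unp" -> "pnu"
  "hiiybfj" -> "hiybfj" -> "jfbyih"
  "ulebgydi" -> "ulebgydi" -> "idygbelu"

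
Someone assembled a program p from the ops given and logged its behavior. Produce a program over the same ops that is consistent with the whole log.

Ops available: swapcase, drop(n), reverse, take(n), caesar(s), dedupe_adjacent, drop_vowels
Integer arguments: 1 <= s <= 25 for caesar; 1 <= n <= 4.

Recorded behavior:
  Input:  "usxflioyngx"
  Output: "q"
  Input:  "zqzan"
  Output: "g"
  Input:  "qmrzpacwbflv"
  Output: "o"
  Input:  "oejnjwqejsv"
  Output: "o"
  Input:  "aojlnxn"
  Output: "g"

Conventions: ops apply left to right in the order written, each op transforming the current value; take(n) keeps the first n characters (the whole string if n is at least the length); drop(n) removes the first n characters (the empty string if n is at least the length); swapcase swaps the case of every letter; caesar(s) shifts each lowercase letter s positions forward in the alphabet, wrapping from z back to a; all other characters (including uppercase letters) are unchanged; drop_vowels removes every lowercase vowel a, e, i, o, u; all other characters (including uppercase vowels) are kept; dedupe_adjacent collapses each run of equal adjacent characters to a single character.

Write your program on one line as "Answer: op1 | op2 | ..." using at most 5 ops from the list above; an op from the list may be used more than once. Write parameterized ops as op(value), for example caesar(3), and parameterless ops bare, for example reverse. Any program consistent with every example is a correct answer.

caesar(18) | caesar(1) | reverse | take(1)

Check, running the answer program on each example:
  "usxflioyngx" -> "mkpxdagqfyp" -> "nlqyebhrgzq" -> "qzgrhbeyqln" -> "q"
  "zqzan" -> "rirsf" -> "sjstg" -> "gtsjs" -> "g"
  "qmrzpacwbflv" -> "iejrhsuotxdn" -> "jfksitvpuyeo" -> "oeyupvtiskfj" -> "o"
  "oejnjwqejsv" -> "gwbfboiwbkn" -> "hxcgcpjxclo" -> "olcxjpcgcxh" -> "o"
  "aojlnxn" -> "sgbdfpf" -> "thcegqg" -> "gqgecht" -> "g"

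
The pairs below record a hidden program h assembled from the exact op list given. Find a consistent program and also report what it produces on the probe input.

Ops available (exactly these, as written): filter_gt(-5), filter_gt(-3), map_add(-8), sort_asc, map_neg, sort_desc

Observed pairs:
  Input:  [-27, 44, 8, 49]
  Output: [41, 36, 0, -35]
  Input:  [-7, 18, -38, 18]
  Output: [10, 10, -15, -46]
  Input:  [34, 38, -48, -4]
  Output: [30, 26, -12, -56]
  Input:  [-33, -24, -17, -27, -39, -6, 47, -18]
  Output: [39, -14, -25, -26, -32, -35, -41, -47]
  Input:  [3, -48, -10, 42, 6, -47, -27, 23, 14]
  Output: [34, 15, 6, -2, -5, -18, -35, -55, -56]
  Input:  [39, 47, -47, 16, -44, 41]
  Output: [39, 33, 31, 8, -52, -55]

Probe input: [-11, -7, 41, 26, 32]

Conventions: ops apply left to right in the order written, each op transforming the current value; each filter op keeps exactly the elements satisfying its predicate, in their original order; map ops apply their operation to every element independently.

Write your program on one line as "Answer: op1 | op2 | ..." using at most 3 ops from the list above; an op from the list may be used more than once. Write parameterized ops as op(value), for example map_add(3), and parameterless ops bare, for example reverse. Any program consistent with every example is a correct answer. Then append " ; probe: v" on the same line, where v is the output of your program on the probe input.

map_add(-8) | sort_asc | sort_desc ; probe: [33, 24, 18, -15, -19]

Check, running the answer program on each example:
  [-27, 44, 8, 49] -> [-35, 36, 0, 41] -> [-35, 0, 36, 41] -> [41, 36, 0, -35]
  [-7, 18, -38, 18] -> [-15, 10, -46, 10] -> [-46, -15, 10, 10] -> [10, 10, -15, -46]
  [34, 38, -48, -4] -> [26, 30, -56, -12] -> [-56, -12, 26, 30] -> [30, 26, -12, -56]
  [-33, -24, -17, -27, -39, -6, 47, -18] -> [-41, -32, -25, -35, -47, -14, 39, -26] -> [-47, -41, -35, -32, -26, -25, -14, 39] -> [39, -14, -25, -26, -32, -35, -41, -47]
  [3, -48, -10, 42, 6, -47, -27, 23, 14] -> [-5, -56, -18, 34, -2, -55, -35, 15, 6] -> [-56, -55, -35, -18, -5, -2, 6, 15, 34] -> [34, 15, 6, -2, -5, -18, -35, -55, -56]
  [39, 47, -47, 16, -44, 41] -> [31, 39, -55, 8, -52, 33] -> [-55, -52, 8, 31, 33, 39] -> [39, 33, 31, 8, -52, -55]
  probe: [-11, -7, 41, 26, 32] -> [-19, -15, 33, 18, 24] -> [-19, -15, 18, 24, 33] -> [33, 24, 18, -15, -19]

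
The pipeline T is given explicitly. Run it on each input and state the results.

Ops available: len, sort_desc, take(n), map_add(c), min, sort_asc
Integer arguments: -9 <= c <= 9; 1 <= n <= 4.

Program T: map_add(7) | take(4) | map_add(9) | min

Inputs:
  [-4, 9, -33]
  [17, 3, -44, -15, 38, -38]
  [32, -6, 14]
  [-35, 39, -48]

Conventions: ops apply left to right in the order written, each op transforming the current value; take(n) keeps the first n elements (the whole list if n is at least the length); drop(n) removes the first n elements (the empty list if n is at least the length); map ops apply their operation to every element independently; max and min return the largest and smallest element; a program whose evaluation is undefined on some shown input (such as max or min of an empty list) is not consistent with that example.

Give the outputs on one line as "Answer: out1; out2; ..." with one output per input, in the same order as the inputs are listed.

Execution, op by op:
  [-4, 9, -33] -> [3, 16, -26] -> [3, 16, -26] -> [12, 25, -17] -> -17
  [17, 3, -44, -15, 38, -38] -> [24, 10, -37, -8, 45, -31] -> [24, 10, -37, -8] -> [33, 19, -28, 1] -> -28
  [32, -6, 14] -> [39, 1, 21] -> [39, 1, 21] -> [48, 10, 30] -> 10
  [-35, 39, -48] -> [-28, 46, -41] -> [-28, 46, -41] -> [-19, 55, -32] -> -32

-17; -28; 10; -32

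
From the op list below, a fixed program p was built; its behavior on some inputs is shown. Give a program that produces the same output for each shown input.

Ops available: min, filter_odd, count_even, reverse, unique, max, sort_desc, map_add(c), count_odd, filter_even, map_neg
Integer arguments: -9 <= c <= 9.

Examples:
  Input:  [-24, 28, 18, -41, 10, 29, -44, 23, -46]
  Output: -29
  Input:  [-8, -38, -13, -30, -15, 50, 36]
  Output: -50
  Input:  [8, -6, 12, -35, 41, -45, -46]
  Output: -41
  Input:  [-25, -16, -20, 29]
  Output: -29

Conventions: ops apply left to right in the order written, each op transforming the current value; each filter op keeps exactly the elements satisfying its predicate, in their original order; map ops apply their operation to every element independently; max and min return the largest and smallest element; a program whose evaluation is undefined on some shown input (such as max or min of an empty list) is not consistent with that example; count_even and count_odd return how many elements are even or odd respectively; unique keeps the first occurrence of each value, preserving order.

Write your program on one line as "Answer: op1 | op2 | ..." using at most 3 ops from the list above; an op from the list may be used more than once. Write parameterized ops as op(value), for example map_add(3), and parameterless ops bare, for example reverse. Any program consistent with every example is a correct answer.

reverse | map_neg | min

Check, running the answer program on each example:
  [-24, 28, 18, -41, 10, 29, -44, 23, -46] -> [-46, 23, -44, 29, 10, -41, 18, 28, -24] -> [46, -23, 44, -29, -10, 41, -18, -28, 24] -> -29
  [-8, -38, -13, -30, -15, 50, 36] -> [36, 50, -15, -30, -13, -38, -8] -> [-36, -50, 15, 30, 13, 38, 8] -> -50
  [8, -6, 12, -35, 41, -45, -46] -> [-46, -45, 41, -35, 12, -6, 8] -> [46, 45, -41, 35, -12, 6, -8] -> -41
  [-25, -16, -20, 29] -> [29, -20, -16, -25] -> [-29, 20, 16, 25] -> -29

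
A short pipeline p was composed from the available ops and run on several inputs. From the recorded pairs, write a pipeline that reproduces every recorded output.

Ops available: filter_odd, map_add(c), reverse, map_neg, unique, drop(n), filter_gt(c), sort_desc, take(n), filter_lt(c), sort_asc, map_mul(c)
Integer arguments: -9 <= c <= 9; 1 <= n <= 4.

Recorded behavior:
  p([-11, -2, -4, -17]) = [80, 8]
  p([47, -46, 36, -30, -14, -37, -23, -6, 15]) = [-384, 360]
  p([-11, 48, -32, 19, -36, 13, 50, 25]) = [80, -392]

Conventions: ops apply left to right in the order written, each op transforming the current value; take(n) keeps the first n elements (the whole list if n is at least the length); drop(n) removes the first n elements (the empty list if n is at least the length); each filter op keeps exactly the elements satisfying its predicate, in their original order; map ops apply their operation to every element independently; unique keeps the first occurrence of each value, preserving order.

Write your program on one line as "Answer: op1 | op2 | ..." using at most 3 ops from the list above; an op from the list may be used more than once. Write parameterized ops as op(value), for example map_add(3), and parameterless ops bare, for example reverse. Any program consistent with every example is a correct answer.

map_add(1) | take(2) | map_mul(-8)

Check, running the answer program on each example:
  [-11, -2, -4, -17] -> [-10, -1, -3, -16] -> [-10, -1] -> [80, 8]
  [47, -46, 36, -30, -14, -37, -23, -6, 15] -> [48, -45, 37, -29, -13, -36, -22, -5, 16] -> [48, -45] -> [-384, 360]
  [-11, 48, -32, 19, -36, 13, 50, 25] -> [-10, 49, -31, 20, -35, 14, 51, 26] -> [-10, 49] -> [80, -392]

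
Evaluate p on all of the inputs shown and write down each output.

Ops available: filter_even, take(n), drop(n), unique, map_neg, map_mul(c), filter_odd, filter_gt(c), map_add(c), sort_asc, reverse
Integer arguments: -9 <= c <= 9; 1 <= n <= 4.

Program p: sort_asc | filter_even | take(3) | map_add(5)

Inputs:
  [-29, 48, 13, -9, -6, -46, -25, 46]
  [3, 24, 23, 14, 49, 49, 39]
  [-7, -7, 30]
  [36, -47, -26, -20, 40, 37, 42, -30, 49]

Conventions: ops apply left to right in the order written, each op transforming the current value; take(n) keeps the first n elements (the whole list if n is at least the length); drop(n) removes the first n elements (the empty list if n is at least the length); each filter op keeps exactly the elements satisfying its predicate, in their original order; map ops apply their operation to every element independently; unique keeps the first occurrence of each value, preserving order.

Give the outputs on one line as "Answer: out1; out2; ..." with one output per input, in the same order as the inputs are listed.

[-41, -1, 51]; [19, 29]; [35]; [-25, -21, -15]

Execution, op by op:
  [-29, 48, 13, -9, -6, -46, -25, 46] -> [-46, -29, -25, -9, -6, 13, 46, 48] -> [-46, -6, 46, 48] -> [-46, -6, 46] -> [-41, -1, 51]
  [3, 24, 23, 14, 49, 49, 39] -> [3, 14, 23, 24, 39, 49, 49] -> [14, 24] -> [14, 24] -> [19, 29]
  [-7, -7, 30] -> [-7, -7, 30] -> [30] -> [30] -> [35]
  [36, -47, -26, -20, 40, 37, 42, -30, 49] -> [-47, -30, -26, -20, 36, 37, 40, 42, 49] -> [-30, -26, -20, 36, 40, 42] -> [-30, -26, -20] -> [-25, -21, -15]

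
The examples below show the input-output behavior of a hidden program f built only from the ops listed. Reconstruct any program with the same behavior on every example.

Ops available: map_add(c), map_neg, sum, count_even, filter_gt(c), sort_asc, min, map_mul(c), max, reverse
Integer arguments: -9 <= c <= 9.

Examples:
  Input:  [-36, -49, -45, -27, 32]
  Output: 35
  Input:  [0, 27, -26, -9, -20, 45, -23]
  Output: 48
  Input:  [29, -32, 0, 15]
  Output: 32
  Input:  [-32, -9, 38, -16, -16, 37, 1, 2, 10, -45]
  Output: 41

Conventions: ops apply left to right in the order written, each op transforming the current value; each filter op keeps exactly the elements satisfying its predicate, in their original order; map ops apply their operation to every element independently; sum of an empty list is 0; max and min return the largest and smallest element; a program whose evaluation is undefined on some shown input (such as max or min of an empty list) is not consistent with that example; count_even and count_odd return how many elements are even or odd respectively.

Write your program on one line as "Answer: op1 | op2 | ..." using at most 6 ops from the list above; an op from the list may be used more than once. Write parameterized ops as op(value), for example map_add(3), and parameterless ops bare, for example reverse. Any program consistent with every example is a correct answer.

map_neg | reverse | map_add(-3) | map_neg | sort_asc | max

Check, running the answer program on each example:
  [-36, -49, -45, -27, 32] -> [36, 49, 45, 27, -32] -> [-32, 27, 45, 49, 36] -> [-35, 24, 42, 46, 33] -> [35, -24, -42, -46, -33] -> [-46, -42, -33, -24, 35] -> 35
  [0, 27, -26, -9, -20, 45, -23] -> [0, -27, 26, 9, 20, -45, 23] -> [23, -45, 20, 9, 26, -27, 0] -> [20, -48, 17, 6, 23, -30, -3] -> [-20, 48, -17, -6, -23, 30, 3] -> [-23, -20, -17, -6, 3, 30, 48] -> 48
  [29, -32, 0, 15] -> [-29, 32, 0, -15] -> [-15, 0, 32, -29] -> [-18, -3, 29, -32] -> [18, 3, -29, 32] -> [-29, 3, 18, 32] -> 32
  [-32, -9, 38, -16, -16, 37, 1, 2, 10, -45] -> [32, 9, -38, 16, 16, -37, -1, -2, -10, 45] -> [45, -10, -2, -1, -37, 16, 16, -38, 9, 32] -> [42, -13, -5, -4, -40, 13, 13, -41, 6, 29] -> [-42, 13, 5, 4, 40, -13, -13, 41, -6, -29] -> [-42, -29, -13, -13, -6, 4, 5, 13, 40, 41] -> 41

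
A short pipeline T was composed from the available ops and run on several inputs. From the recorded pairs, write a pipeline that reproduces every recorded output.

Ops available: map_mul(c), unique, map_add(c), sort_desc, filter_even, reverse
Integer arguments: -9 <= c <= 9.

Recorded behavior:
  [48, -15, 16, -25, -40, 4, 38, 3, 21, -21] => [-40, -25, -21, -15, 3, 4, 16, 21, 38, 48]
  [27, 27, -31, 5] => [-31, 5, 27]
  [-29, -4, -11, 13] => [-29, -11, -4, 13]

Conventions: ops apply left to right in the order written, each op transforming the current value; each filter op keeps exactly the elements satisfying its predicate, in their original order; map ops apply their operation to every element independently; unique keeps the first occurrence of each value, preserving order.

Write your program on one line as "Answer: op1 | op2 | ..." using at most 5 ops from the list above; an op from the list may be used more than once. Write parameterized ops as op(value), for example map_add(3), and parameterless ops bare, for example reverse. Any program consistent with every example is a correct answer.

reverse | sort_desc | reverse | unique

Check, running the answer program on each example:
  [48, -15, 16, -25, -40, 4, 38, 3, 21, -21] -> [-21, 21, 3, 38, 4, -40, -25, 16, -15, 48] -> [48, 38, 21, 16, 4, 3, -15, -21, -25, -40] -> [-40, -25, -21, -15, 3, 4, 16, 21, 38, 48] -> [-40, -25, -21, -15, 3, 4, 16, 21, 38, 48]
  [27, 27, -31, 5] -> [5, -31, 27, 27] -> [27, 27, 5, -31] -> [-31, 5, 27, 27] -> [-31, 5, 27]
  [-29, -4, -11, 13] -> [13, -11, -4, -29] -> [13, -4, -11, -29] -> [-29, -11, -4, 13] -> [-29, -11, -4, 13]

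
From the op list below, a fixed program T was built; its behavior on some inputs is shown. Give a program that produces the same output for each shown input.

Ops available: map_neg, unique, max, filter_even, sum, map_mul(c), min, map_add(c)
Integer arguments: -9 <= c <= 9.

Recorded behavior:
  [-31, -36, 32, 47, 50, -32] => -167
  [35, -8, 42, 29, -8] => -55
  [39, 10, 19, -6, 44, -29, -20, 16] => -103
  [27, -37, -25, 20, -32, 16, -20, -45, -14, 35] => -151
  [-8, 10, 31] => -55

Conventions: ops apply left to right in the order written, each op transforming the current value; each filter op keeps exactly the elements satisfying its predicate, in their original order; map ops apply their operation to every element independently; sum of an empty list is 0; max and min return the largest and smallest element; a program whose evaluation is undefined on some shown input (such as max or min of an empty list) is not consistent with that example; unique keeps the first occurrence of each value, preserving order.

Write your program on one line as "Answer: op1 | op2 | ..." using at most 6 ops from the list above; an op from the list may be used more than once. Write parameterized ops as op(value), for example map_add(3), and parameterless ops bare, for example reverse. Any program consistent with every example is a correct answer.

unique | filter_even | map_add(-7) | map_mul(4) | map_add(5) | min

Check, running the answer program on each example:
  [-31, -36, 32, 47, 50, -32] -> [-31, -36, 32, 47, 50, -32] -> [-36, 32, 50, -32] -> [-43, 25, 43, -39] -> [-172, 100, 172, -156] -> [-167, 105, 177, -151] -> -167
  [35, -8, 42, 29, -8] -> [35, -8, 42, 29] -> [-8, 42] -> [-15, 35] -> [-60, 140] -> [-55, 145] -> -55
  [39, 10, 19, -6, 44, -29, -20, 16] -> [39, 10, 19, -6, 44, -29, -20, 16] -> [10, -6, 44, -20, 16] -> [3, -13, 37, -27, 9] -> [12, -52, 148, -108, 36] -> [17, -47, 153, -103, 41] -> -103
  [27, -37, -25, 20, -32, 16, -20, -45, -14, 35] -> [27, -37, -25, 20, -32, 16, -20, -45, -14, 35] -> [20, -32, 16, -20, -14] -> [13, -39, 9, -27, -21] -> [52, -156, 36, -108, -84] -> [57, -151, 41, -103, -79] -> -151
  [-8, 10, 31] -> [-8, 10, 31] -> [-8, 10] -> [-15, 3] -> [-60, 12] -> [-55, 17] -> -55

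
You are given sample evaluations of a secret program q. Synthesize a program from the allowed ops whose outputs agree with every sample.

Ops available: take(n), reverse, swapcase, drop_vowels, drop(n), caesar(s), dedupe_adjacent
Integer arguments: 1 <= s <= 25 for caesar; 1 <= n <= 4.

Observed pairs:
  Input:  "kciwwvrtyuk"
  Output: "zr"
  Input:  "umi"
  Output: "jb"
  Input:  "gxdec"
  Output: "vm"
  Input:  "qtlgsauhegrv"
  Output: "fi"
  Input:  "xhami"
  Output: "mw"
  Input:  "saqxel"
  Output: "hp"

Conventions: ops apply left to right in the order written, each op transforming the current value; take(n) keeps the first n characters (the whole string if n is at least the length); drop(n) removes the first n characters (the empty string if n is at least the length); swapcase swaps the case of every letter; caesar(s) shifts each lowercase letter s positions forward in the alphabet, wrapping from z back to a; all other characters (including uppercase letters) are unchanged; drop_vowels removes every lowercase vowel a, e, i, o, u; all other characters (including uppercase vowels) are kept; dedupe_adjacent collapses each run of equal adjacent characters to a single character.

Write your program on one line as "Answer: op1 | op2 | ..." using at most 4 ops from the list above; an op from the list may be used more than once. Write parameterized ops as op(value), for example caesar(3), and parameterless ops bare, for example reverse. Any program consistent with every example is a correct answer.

take(2) | reverse | caesar(15) | reverse

Check, running the answer program on each example:
  "kciwwvrtyuk" -> "kc" -> "ck" -> "rz" -> "zr"
  "umi" -> "um" -> "mu" -> "bj" -> "jb"
  "gxdec" -> "gx" -> "xg" -> "mv" -> "vm"
  "qtlgsauhegrv" -> "qt" -> "tq" -> "if" -> "fi"
  "xhami" -> "xh" -> "hx" -> "wm" -> "mw"
  "saqxel" -> "sa" -> "as" -> "ph" -> "hp"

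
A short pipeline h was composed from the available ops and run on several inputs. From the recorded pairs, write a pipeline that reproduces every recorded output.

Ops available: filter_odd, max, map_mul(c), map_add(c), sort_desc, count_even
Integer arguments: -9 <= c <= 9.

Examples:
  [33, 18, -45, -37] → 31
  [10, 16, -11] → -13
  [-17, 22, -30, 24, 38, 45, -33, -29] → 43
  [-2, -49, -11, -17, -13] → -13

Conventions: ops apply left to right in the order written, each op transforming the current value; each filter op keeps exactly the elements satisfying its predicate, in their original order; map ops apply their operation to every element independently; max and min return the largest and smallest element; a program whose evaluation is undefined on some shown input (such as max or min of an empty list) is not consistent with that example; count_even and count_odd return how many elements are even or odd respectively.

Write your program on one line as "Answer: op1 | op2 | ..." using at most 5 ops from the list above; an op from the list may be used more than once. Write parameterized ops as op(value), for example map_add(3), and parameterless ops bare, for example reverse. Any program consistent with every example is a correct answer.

map_add(-2) | sort_desc | filter_odd | max

Check, running the answer program on each example:
  [33, 18, -45, -37] -> [31, 16, -47, -39] -> [31, 16, -39, -47] -> [31, -39, -47] -> 31
  [10, 16, -11] -> [8, 14, -13] -> [14, 8, -13] -> [-13] -> -13
  [-17, 22, -30, 24, 38, 45, -33, -29] -> [-19, 20, -32, 22, 36, 43, -35, -31] -> [43, 36, 22, 20, -19, -31, -32, -35] -> [43, -19, -31, -35] -> 43
  [-2, -49, -11, -17, -13] -> [-4, -51, -13, -19, -15] -> [-4, -13, -15, -19, -51] -> [-13, -15, -19, -51] -> -13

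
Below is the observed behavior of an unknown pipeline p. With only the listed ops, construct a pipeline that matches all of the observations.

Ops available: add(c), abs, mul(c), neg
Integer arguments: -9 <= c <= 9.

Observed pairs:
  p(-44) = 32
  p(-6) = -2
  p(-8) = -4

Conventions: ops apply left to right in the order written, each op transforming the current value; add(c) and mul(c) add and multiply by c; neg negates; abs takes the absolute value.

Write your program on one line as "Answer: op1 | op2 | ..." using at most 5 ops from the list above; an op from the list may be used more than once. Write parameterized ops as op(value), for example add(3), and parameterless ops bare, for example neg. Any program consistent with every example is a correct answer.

neg | add(-5) | add(-3) | abs | add(-4)

Check, running the answer program on each example:
  -44 -> 44 -> 39 -> 36 -> 36 -> 32
  -6 -> 6 -> 1 -> -2 -> 2 -> -2
  -8 -> 8 -> 3 -> 0 -> 0 -> -4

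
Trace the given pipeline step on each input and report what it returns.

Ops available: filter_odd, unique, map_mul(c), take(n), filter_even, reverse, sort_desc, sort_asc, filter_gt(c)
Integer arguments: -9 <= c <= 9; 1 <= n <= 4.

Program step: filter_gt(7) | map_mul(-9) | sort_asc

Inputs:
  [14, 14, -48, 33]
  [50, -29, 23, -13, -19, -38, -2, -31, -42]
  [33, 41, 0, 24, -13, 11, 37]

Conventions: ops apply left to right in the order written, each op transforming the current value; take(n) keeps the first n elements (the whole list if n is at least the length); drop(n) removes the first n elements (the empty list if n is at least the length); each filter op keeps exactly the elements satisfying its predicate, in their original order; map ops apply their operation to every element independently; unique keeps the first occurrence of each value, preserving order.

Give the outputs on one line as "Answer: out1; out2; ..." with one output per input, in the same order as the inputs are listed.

[-297, -126, -126]; [-450, -207]; [-369, -333, -297, -216, -99]

Execution, op by op:
  [14, 14, -48, 33] -> [14, 14, 33] -> [-126, -126, -297] -> [-297, -126, -126]
  [50, -29, 23, -13, -19, -38, -2, -31, -42] -> [50, 23] -> [-450, -207] -> [-450, -207]
  [33, 41, 0, 24, -13, 11, 37] -> [33, 41, 24, 11, 37] -> [-297, -369, -216, -99, -333] -> [-369, -333, -297, -216, -99]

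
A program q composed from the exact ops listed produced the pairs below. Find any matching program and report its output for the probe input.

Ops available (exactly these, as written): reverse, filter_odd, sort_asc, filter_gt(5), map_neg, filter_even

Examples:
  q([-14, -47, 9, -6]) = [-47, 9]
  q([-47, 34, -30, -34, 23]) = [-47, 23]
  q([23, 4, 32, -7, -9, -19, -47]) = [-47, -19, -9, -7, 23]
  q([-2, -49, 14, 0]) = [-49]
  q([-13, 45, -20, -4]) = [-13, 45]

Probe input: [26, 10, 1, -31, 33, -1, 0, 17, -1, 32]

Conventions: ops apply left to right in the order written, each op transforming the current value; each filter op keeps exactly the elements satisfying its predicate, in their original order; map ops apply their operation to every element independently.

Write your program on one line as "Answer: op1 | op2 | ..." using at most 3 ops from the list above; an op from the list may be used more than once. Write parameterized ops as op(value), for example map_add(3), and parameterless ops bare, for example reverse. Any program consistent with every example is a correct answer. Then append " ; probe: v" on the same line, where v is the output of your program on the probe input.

filter_odd | reverse | sort_asc ; probe: [-31, -1, -1, 1, 17, 33]

Check, running the answer program on each example:
  [-14, -47, 9, -6] -> [-47, 9] -> [9, -47] -> [-47, 9]
  [-47, 34, -30, -34, 23] -> [-47, 23] -> [23, -47] -> [-47, 23]
  [23, 4, 32, -7, -9, -19, -47] -> [23, -7, -9, -19, -47] -> [-47, -19, -9, -7, 23] -> [-47, -19, -9, -7, 23]
  [-2, -49, 14, 0] -> [-49] -> [-49] -> [-49]
  [-13, 45, -20, -4] -> [-13, 45] -> [45, -13] -> [-13, 45]
  probe: [26, 10, 1, -31, 33, -1, 0, 17, -1, 32] -> [1, -31, 33, -1, 17, -1] -> [-1, 17, -1, 33, -31, 1] -> [-31, -1, -1, 1, 17, 33]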